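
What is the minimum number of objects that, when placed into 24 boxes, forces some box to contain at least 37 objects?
n = (37 − 1)·24 + 1 = 865

By the generalised pigeonhole principle, to guarantee some box contains ≥ r objects we need more than (r − 1) · k objects total. Threshold: n = (r − 1) · k + 1. With r = 37 and k = 24: n = 36 · 24 + 1 = 864 + 1 = 865. For n = 864 = 36 · 24, we can put exactly 36 objects in every box, avoiding 37 in any single one — so 865 is tight.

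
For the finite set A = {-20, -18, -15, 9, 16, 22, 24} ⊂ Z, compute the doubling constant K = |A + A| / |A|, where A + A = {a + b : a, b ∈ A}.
K = |A + A| / |A| = 27/7

Enumerate A + A = {a + b : a, b ∈ A}. With |A| = 7, there are |A|^2 = 49 ordered sum pairs; collecting distinct values, A + A = {-40, -38, -36, -35, -33, -30, -11, -9, -6, -4, -2, 1, 2, 4, 6, 7, 9, 18, 25, 31, 32, 33, 38, 40, 44, 46, 48}, so |A + A| = 27. Thus K = 27/7. For comparison, the minimum possible |A + A| over all 7-element sets is 2·7 − 1 = 13 (so min K = 13/7), attained only by arithmetic progressions.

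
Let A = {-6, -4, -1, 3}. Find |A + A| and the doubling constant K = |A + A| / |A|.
K = |A + A| / |A| = 10/4 = 5/2

Enumerate A + A = {a + b : a, b ∈ A}. With |A| = 4, there are |A|^2 = 16 ordered sum pairs; collecting distinct values, A + A = {-12, -10, -8, -7, -5, -3, -2, -1, 2, 6}, so |A + A| = 10. Thus K = 10/4 = 5/2. For comparison, the minimum possible |A + A| over all 4-element sets is 2·4 − 1 = 7 (so min K = 7/4), attained only by arithmetic progressions.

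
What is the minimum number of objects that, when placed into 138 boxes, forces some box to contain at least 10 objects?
n = (10 − 1)·138 + 1 = 1243

By the generalised pigeonhole principle, to guarantee some box contains ≥ r objects we need more than (r − 1) · k objects total. Threshold: n = (r − 1) · k + 1. With r = 10 and k = 138: n = 9 · 138 + 1 = 1242 + 1 = 1243. For n = 1242 = 9 · 138, we can put exactly 9 objects in every box, avoiding 10 in any single one — so 1243 is tight.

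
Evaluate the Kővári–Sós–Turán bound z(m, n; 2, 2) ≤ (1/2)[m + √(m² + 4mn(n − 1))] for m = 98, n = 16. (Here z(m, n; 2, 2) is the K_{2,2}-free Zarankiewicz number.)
z(98, 16; 2, 2) ≤ (1/2)[98 + √(98² + 4·98·16·15)] = (1/2)[98 + √103684] = 210

Kővári–Sós–Turán: let r_1, ..., r_98 be the row sums and z = Σ r_i the total number of 1s. Each pair of columns can share at most one row with both entries 1 (else a 2×2 all-ones block appears), so Σ_i C(r_i, 2) ≤ C(16, 2) = 120. By convexity Σ_i C(r_i, 2) ≥ 98·C(z/98, 2) = z(z − 98)/(2·98), giving z² − 98z − 98·16·15 ≤ 0 and hence z ≤ (1/2)[98 + √(9604 + 4·23520)] = (1/2)[98 + √103684] ≈ (1/2)(98 + 322) = 210.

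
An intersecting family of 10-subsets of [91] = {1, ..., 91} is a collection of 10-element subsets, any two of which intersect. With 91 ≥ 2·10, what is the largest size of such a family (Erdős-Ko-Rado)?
max |F| = C(90, 9) = 706252528630

The Erdős-Ko-Rado theorem states: for n ≥ 2k, an intersecting family of k-subsets of an n-element set has size at most C(n − 1, k − 1), with equality for 'star' families {A ⊆ [n] : |A| = k, i ∈ A} (fix an element i). For n = 91, k = 10: C(90, 9) = 706252528630.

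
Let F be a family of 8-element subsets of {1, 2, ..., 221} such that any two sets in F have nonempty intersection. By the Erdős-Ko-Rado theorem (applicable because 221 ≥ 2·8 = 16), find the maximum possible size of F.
max |F| = C(220, 7) = 4494262873320

The Erdős-Ko-Rado theorem states: for n ≥ 2k, an intersecting family of k-subsets of an n-element set has size at most C(n − 1, k − 1), with equality for 'star' families {A ⊆ [n] : |A| = k, i ∈ A} (fix an element i). For n = 221, k = 8: C(220, 7) = 4494262873320.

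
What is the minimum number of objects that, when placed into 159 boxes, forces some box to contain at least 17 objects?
n = (17 − 1)·159 + 1 = 2545

By the generalised pigeonhole principle, to guarantee some box contains ≥ r objects we need more than (r − 1) · k objects total. Threshold: n = (r − 1) · k + 1. With r = 17 and k = 159: n = 16 · 159 + 1 = 2544 + 1 = 2545. For n = 2544 = 16 · 159, we can put exactly 16 objects in every box, avoiding 17 in any single one — so 2545 is tight.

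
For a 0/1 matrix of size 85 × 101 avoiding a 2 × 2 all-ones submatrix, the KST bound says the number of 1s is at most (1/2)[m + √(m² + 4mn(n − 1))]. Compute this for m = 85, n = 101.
z(85, 101; 2, 2) ≤ (1/2)[85 + √(85² + 4·85·101·100)] = (1/2)[85 + √3441225] = 970.027

Kővári–Sós–Turán: let r_1, ..., r_85 be the row sums and z = Σ r_i the total number of 1s. Each pair of columns can share at most one row with both entries 1 (else a 2×2 all-ones block appears), so Σ_i C(r_i, 2) ≤ C(101, 2) = 5050. By convexity Σ_i C(r_i, 2) ≥ 85·C(z/85, 2) = z(z − 85)/(2·85), giving z² − 85z − 85·101·100 ≤ 0 and hence z ≤ (1/2)[85 + √(7225 + 4·858500)] = (1/2)[85 + √3441225] ≈ (1/2)(85 + 1855.0539) = 970.027.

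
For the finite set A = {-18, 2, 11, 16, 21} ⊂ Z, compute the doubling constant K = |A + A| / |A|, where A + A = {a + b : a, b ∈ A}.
K = |A + A| / |A| = 14/5

Enumerate A + A = {a + b : a, b ∈ A}. With |A| = 5, there are |A|^2 = 25 ordered sum pairs; collecting distinct values, A + A = {-36, -16, -7, -2, 3, 4, 13, 18, 22, 23, 27, 32, 37, 42}, so |A + A| = 14. Thus K = 14/5. For comparison, the minimum possible |A + A| over all 5-element sets is 2·5 − 1 = 9 (so min K = 9/5), attained only by arithmetic progressions.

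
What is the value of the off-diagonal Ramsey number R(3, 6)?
R(3, 6) = 18

Lower bound: an explicit 2-colouring of K_{17} (typically a Paley-type or other structured construction) avoids a red K_3 and a blue K_6, showing R(3, 6) > 17.
Upper bound: the simple Erdős–Szekeres recurrence only gives R(3, 6) ≤ 20; the tight bound R(3, 6) ≤ 18 requires a sharper case analysis (or computer search) of 2-colourings of K_{18}.
Hence R(3, 6) = 18.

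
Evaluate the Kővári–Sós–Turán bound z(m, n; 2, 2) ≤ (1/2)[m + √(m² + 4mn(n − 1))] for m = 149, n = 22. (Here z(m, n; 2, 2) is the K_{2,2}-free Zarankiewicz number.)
z(149, 22; 2, 2) ≤ (1/2)[149 + √(149² + 4·149·22·21)] = (1/2)[149 + √297553] = 347.2421

Kővári–Sós–Turán: let r_1, ..., r_149 be the row sums and z = Σ r_i the total number of 1s. Each pair of columns can share at most one row with both entries 1 (else a 2×2 all-ones block appears), so Σ_i C(r_i, 2) ≤ C(22, 2) = 231. By convexity Σ_i C(r_i, 2) ≥ 149·C(z/149, 2) = z(z − 149)/(2·149), giving z² − 149z − 149·22·21 ≤ 0 and hence z ≤ (1/2)[149 + √(22201 + 4·68838)] = (1/2)[149 + √297553] ≈ (1/2)(149 + 545.4842) = 347.2421.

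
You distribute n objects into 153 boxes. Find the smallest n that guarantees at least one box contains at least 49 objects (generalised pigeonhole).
n = (49 − 1)·153 + 1 = 7345

By the generalised pigeonhole principle, to guarantee some box contains ≥ r objects we need more than (r − 1) · k objects total. Threshold: n = (r − 1) · k + 1. With r = 49 and k = 153: n = 48 · 153 + 1 = 7344 + 1 = 7345. For n = 7344 = 48 · 153, we can put exactly 48 objects in every box, avoiding 49 in any single one — so 7345 is tight.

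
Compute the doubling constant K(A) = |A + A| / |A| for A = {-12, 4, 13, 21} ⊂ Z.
K = |A + A| / |A| = 10/4 = 5/2

Enumerate A + A = {a + b : a, b ∈ A}. With |A| = 4, there are |A|^2 = 16 ordered sum pairs; collecting distinct values, A + A = {-24, -8, 1, 8, 9, 17, 25, 26, 34, 42}, so |A + A| = 10. Thus K = 10/4 = 5/2. For comparison, the minimum possible |A + A| over all 4-element sets is 2·4 − 1 = 7 (so min K = 7/4), attained only by arithmetic progressions.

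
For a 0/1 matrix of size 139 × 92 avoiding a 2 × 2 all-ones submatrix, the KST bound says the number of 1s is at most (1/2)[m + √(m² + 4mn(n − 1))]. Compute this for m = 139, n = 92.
z(139, 92; 2, 2) ≤ (1/2)[139 + √(139² + 4·139·92·91)] = (1/2)[139 + √4674153] = 1150.4895

Kővári–Sós–Turán: let r_1, ..., r_139 be the row sums and z = Σ r_i the total number of 1s. Each pair of columns can share at most one row with both entries 1 (else a 2×2 all-ones block appears), so Σ_i C(r_i, 2) ≤ C(92, 2) = 4186. By convexity Σ_i C(r_i, 2) ≥ 139·C(z/139, 2) = z(z − 139)/(2·139), giving z² − 139z − 139·92·91 ≤ 0 and hence z ≤ (1/2)[139 + √(19321 + 4·1163708)] = (1/2)[139 + √4674153] ≈ (1/2)(139 + 2161.979) = 1150.4895.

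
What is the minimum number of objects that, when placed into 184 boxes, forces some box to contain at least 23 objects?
n = (23 − 1)·184 + 1 = 4049

By the generalised pigeonhole principle, to guarantee some box contains ≥ r objects we need more than (r − 1) · k objects total. Threshold: n = (r − 1) · k + 1. With r = 23 and k = 184: n = 22 · 184 + 1 = 4048 + 1 = 4049. For n = 4048 = 22 · 184, we can put exactly 22 objects in every box, avoiding 23 in any single one — so 4049 is tight.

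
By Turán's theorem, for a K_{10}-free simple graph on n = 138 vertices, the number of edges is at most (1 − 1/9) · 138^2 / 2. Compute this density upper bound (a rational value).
Turán density bound = (8/9) · 138^2/2 = 8464

Turán's theorem: ex(n, K_{r+1}) is achieved by the complete r-partite Turán graph T(n, r) with parts as balanced as possible, and is at most (1 − 1/r) · n^2/2. For r = 9, n = 138: the density bound is (8/9) · 19044/2 = 8464. The integer-valued extremum is e(T(138, 9)) = 8463, which is strictly less than the density bound 8464 since 9 ∤ 138 (the parts of T(138, 9) cannot all be equal).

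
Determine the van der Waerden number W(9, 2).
W(9, 2) = 9 + 1 = 10

A 2-term AP is any pair of integers, so a monochromatic 2-AP exists iff some colour is used at least twice. With 9 colours, the colouring i ↦ i on {1, ..., 9} uses each colour once, avoiding any monochromatic pair, so W(9, 2) > 9. For {1, ..., 10}, pigeonhole forces two integers of the same colour, which form a monochromatic 2-AP. Hence W(9, 2) = 10.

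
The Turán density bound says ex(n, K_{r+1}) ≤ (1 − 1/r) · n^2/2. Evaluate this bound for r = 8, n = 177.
Turán density bound = (7/8) · 177^2/2 = 219303/16 ≈ 13706.4375

Turán's theorem: ex(n, K_{r+1}) is achieved by the complete r-partite Turán graph T(n, r) with parts as balanced as possible, and is at most (1 − 1/r) · n^2/2. For r = 8, n = 177: the density bound is (7/8) · 31329/2 = 219303/16 ≈ 13706.4375. The integer-valued extremum is e(T(177, 8)) = 13706, which is strictly less than the density bound 219303/16 since 8 ∤ 177 (the parts of T(177, 8) cannot all be equal).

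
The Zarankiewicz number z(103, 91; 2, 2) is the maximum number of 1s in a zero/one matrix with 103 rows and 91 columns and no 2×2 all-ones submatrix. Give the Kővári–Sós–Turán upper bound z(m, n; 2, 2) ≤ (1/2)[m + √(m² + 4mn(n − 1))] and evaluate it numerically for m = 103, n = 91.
z(103, 91; 2, 2) ≤ (1/2)[103 + √(103² + 4·103·91·90)] = (1/2)[103 + √3384889] = 971.4034

Kővári–Sós–Turán: let r_1, ..., r_103 be the row sums and z = Σ r_i the total number of 1s. Each pair of columns can share at most one row with both entries 1 (else a 2×2 all-ones block appears), so Σ_i C(r_i, 2) ≤ C(91, 2) = 4095. By convexity Σ_i C(r_i, 2) ≥ 103·C(z/103, 2) = z(z − 103)/(2·103), giving z² − 103z − 103·91·90 ≤ 0 and hence z ≤ (1/2)[103 + √(10609 + 4·843570)] = (1/2)[103 + √3384889] ≈ (1/2)(103 + 1839.8068) = 971.4034.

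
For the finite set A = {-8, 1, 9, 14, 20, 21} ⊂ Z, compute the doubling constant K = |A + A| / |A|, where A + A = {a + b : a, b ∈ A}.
K = |A + A| / |A| = 21/6 = 7/2

Enumerate A + A = {a + b : a, b ∈ A}. With |A| = 6, there are |A|^2 = 36 ordered sum pairs; collecting distinct values, A + A = {-16, -7, 1, 2, 6, 10, 12, 13, 15, 18, 21, 22, 23, 28, 29, 30, 34, 35, 40, 41, 42}, so |A + A| = 21. Thus K = 21/6 = 7/2. For comparison, the minimum possible |A + A| over all 6-element sets is 2·6 − 1 = 11 (so min K = 11/6), attained only by arithmetic progressions.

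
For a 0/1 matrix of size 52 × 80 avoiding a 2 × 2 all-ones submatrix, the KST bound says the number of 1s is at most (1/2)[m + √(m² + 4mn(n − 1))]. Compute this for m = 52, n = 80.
z(52, 80; 2, 2) ≤ (1/2)[52 + √(52² + 4·52·80·79)] = (1/2)[52 + √1317264] = 599.8606

Kővári–Sós–Turán: let r_1, ..., r_52 be the row sums and z = Σ r_i the total number of 1s. Each pair of columns can share at most one row with both entries 1 (else a 2×2 all-ones block appears), so Σ_i C(r_i, 2) ≤ C(80, 2) = 3160. By convexity Σ_i C(r_i, 2) ≥ 52·C(z/52, 2) = z(z − 52)/(2·52), giving z² − 52z − 52·80·79 ≤ 0 and hence z ≤ (1/2)[52 + √(2704 + 4·328640)] = (1/2)[52 + √1317264] ≈ (1/2)(52 + 1147.7212) = 599.8606.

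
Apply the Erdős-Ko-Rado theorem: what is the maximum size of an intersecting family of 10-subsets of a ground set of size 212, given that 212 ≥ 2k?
max |F| = C(211, 9) = 1921613187223730

The Erdős-Ko-Rado theorem states: for n ≥ 2k, an intersecting family of k-subsets of an n-element set has size at most C(n − 1, k − 1), with equality for 'star' families {A ⊆ [n] : |A| = k, i ∈ A} (fix an element i). For n = 212, k = 10: C(211, 9) = 1921613187223730.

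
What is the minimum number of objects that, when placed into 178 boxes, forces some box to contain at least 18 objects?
n = (18 − 1)·178 + 1 = 3027

By the generalised pigeonhole principle, to guarantee some box contains ≥ r objects we need more than (r − 1) · k objects total. Threshold: n = (r − 1) · k + 1. With r = 18 and k = 178: n = 17 · 178 + 1 = 3026 + 1 = 3027. For n = 3026 = 17 · 178, we can put exactly 17 objects in every box, avoiding 18 in any single one — so 3027 is tight.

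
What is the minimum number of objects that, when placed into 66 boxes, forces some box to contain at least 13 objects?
n = (13 − 1)·66 + 1 = 793

By the generalised pigeonhole principle, to guarantee some box contains ≥ r objects we need more than (r − 1) · k objects total. Threshold: n = (r − 1) · k + 1. With r = 13 and k = 66: n = 12 · 66 + 1 = 792 + 1 = 793. For n = 792 = 12 · 66, we can put exactly 12 objects in every box, avoiding 13 in any single one — so 793 is tight.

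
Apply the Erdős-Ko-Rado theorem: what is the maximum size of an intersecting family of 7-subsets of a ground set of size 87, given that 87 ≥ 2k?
max |F| = C(86, 6) = 470155077

Erdős-Ko-Rado (1961): when n ≥ 2k, max |F| = C(n−1, k−1). The bound is attained by the star {A : i ∈ A} for any fixed i ∈ [n]. Here C(87−1, 7−1) = C(86, 6) = 470155077.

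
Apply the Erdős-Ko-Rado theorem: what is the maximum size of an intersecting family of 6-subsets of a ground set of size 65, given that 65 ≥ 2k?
max |F| = C(64, 5) = 7624512

Erdős-Ko-Rado (1961): when n ≥ 2k, max |F| = C(n−1, k−1). The bound is attained by the star {A : i ∈ A} for any fixed i ∈ [n]. Here C(65−1, 6−1) = C(64, 5) = 7624512.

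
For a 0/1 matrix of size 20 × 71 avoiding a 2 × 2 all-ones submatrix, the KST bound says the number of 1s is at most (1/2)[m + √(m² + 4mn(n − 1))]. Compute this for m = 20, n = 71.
z(20, 71; 2, 2) ≤ (1/2)[20 + √(20² + 4·20·71·70)] = (1/2)[20 + √398000] = 325.4362

Kővári–Sós–Turán: let r_1, ..., r_20 be the row sums and z = Σ r_i the total number of 1s. Each pair of columns can share at most one row with both entries 1 (else a 2×2 all-ones block appears), so Σ_i C(r_i, 2) ≤ C(71, 2) = 2485. By convexity Σ_i C(r_i, 2) ≥ 20·C(z/20, 2) = z(z − 20)/(2·20), giving z² − 20z − 20·71·70 ≤ 0 and hence z ≤ (1/2)[20 + √(400 + 4·99400)] = (1/2)[20 + √398000] ≈ (1/2)(20 + 630.8724) = 325.4362.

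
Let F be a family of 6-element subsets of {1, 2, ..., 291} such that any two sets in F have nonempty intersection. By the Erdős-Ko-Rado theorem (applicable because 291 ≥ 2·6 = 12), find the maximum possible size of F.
max |F| = C(290, 5) = 16510301808

Erdős-Ko-Rado (1961): when n ≥ 2k, max |F| = C(n−1, k−1). The bound is attained by the star {A : i ∈ A} for any fixed i ∈ [n]. Here C(291−1, 6−1) = C(290, 5) = 16510301808.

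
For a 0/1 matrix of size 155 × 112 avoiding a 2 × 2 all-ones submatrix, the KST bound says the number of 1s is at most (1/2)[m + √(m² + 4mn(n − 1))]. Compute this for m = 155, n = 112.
z(155, 112; 2, 2) ≤ (1/2)[155 + √(155² + 4·155·112·111)] = (1/2)[155 + √7731865] = 1467.8116

Kővári–Sós–Turán: let r_1, ..., r_155 be the row sums and z = Σ r_i the total number of 1s. Each pair of columns can share at most one row with both entries 1 (else a 2×2 all-ones block appears), so Σ_i C(r_i, 2) ≤ C(112, 2) = 6216. By convexity Σ_i C(r_i, 2) ≥ 155·C(z/155, 2) = z(z − 155)/(2·155), giving z² − 155z − 155·112·111 ≤ 0 and hence z ≤ (1/2)[155 + √(24025 + 4·1926960)] = (1/2)[155 + √7731865] ≈ (1/2)(155 + 2780.6231) = 1467.8116.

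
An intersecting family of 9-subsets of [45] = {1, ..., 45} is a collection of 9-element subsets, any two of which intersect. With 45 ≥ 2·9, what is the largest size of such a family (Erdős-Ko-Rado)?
max |F| = C(44, 8) = 177232627

Erdős-Ko-Rado (1961): when n ≥ 2k, max |F| = C(n−1, k−1). The bound is attained by the star {A : i ∈ A} for any fixed i ∈ [n]. Here C(45−1, 9−1) = C(44, 8) = 177232627.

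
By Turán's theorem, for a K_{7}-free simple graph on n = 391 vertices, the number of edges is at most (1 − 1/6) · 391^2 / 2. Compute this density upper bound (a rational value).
Turán density bound = (5/6) · 391^2/2 = 764405/12 ≈ 63700.4167

Turán's theorem: ex(n, K_{r+1}) is achieved by the complete r-partite Turán graph T(n, r) with parts as balanced as possible, and is at most (1 − 1/r) · n^2/2. For r = 6, n = 391: the density bound is (5/6) · 152881/2 = 764405/12 ≈ 63700.4167. The integer-valued extremum is e(T(391, 6)) = 63700, which is strictly less than the density bound 764405/12 since 6 ∤ 391 (the parts of T(391, 6) cannot all be equal).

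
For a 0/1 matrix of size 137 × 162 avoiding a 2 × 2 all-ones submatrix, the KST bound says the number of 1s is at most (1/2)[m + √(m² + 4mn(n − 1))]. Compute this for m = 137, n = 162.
z(137, 162; 2, 2) ≤ (1/2)[137 + √(137² + 4·137·162·161)] = (1/2)[137 + √14311705] = 1960.0407

Kővári–Sós–Turán: let r_1, ..., r_137 be the row sums and z = Σ r_i the total number of 1s. Each pair of columns can share at most one row with both entries 1 (else a 2×2 all-ones block appears), so Σ_i C(r_i, 2) ≤ C(162, 2) = 13041. By convexity Σ_i C(r_i, 2) ≥ 137·C(z/137, 2) = z(z − 137)/(2·137), giving z² − 137z − 137·162·161 ≤ 0 and hence z ≤ (1/2)[137 + √(18769 + 4·3573234)] = (1/2)[137 + √14311705] ≈ (1/2)(137 + 3783.0814) = 1960.0407.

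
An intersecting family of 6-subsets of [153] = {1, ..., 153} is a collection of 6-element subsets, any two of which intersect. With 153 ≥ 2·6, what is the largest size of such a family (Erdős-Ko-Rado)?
max |F| = C(152, 5) = 632671880

The Erdős-Ko-Rado theorem states: for n ≥ 2k, an intersecting family of k-subsets of an n-element set has size at most C(n − 1, k − 1), with equality for 'star' families {A ⊆ [n] : |A| = k, i ∈ A} (fix an element i). For n = 153, k = 6: C(152, 5) = 632671880.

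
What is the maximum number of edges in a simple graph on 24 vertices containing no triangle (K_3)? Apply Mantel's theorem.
ex(24, K_3) = ⌊24^2/4⌋ = 144

Mantel (1907): a triangle-free graph on n vertices has at most ⌊n^2/4⌋ edges, with equality for the complete bipartite graph K_{⌊n/2⌋, ⌈n/2⌉}. For n = 24: ⌊24^2/4⌋ = ⌊576/4⌋ = 144. The extremal graph is K_{12, 12}, which has 12·12 = 144 edges.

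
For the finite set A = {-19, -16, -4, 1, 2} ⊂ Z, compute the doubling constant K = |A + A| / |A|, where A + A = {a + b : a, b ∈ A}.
K = |A + A| / |A| = 15/5 = 3

Enumerate A + A = {a + b : a, b ∈ A}. With |A| = 5, there are |A|^2 = 25 ordered sum pairs; collecting distinct values, A + A = {-38, -35, -32, -23, -20, -18, -17, -15, -14, -8, -3, -2, 2, 3, 4}, so |A + A| = 15. Thus K = 15/5 = 3. For comparison, the minimum possible |A + A| over all 5-element sets is 2·5 − 1 = 9 (so min K = 9/5), attained only by arithmetic progressions.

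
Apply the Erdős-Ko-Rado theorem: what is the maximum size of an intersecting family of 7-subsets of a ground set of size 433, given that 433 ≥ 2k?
max |F| = C(432, 6) = 8718181624152

Erdős-Ko-Rado (1961): when n ≥ 2k, max |F| = C(n−1, k−1). The bound is attained by the star {A : i ∈ A} for any fixed i ∈ [n]. Here C(433−1, 7−1) = C(432, 6) = 8718181624152.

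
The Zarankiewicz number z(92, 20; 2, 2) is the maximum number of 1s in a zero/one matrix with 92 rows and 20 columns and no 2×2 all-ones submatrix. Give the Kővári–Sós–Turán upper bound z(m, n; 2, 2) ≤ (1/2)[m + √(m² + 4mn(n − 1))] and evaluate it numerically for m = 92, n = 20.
z(92, 20; 2, 2) ≤ (1/2)[92 + √(92² + 4·92·20·19)] = (1/2)[92 + √148304] = 238.5513

Kővári–Sós–Turán: let r_1, ..., r_92 be the row sums and z = Σ r_i the total number of 1s. Each pair of columns can share at most one row with both entries 1 (else a 2×2 all-ones block appears), so Σ_i C(r_i, 2) ≤ C(20, 2) = 190. By convexity Σ_i C(r_i, 2) ≥ 92·C(z/92, 2) = z(z − 92)/(2·92), giving z² − 92z − 92·20·19 ≤ 0 and hence z ≤ (1/2)[92 + √(8464 + 4·34960)] = (1/2)[92 + √148304] ≈ (1/2)(92 + 385.1026) = 238.5513.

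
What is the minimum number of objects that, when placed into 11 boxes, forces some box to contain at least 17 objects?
n = (17 − 1)·11 + 1 = 177

By the generalised pigeonhole principle, to guarantee some box contains ≥ r objects we need more than (r − 1) · k objects total. Threshold: n = (r − 1) · k + 1. With r = 17 and k = 11: n = 16 · 11 + 1 = 176 + 1 = 177. For n = 176 = 16 · 11, we can put exactly 16 objects in every box, avoiding 17 in any single one — so 177 is tight.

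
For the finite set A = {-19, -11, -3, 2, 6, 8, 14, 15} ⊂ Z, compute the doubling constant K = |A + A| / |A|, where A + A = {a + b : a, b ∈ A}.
K = |A + A| / |A| = 30/8 = 15/4

Enumerate A + A = {a + b : a, b ∈ A}. With |A| = 8, there are |A|^2 = 64 ordered sum pairs; collecting distinct values, A + A = {-38, -30, -22, -17, -14, -13, -11, -9, -6, -5, -4, -3, -1, 3, 4, 5, 8, 10, 11, 12, 14, 16, 17, 20, 21, 22, 23, 28, 29, 30}, so |A + A| = 30. Thus K = 30/8 = 15/4. For comparison, the minimum possible |A + A| over all 8-element sets is 2·8 − 1 = 15 (so min K = 15/8), attained only by arithmetic progressions.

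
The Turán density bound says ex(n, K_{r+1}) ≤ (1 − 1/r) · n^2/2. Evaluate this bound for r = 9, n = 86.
Turán density bound = (8/9) · 86^2/2 = 29584/9 ≈ 3287.1111

Turán's theorem: ex(n, K_{r+1}) is achieved by the complete r-partite Turán graph T(n, r) with parts as balanced as possible, and is at most (1 − 1/r) · n^2/2. For r = 9, n = 86: the density bound is (8/9) · 7396/2 = 29584/9 ≈ 3287.1111. The integer-valued extremum is e(T(86, 9)) = 3286, which is strictly less than the density bound 29584/9 since 9 ∤ 86 (the parts of T(86, 9) cannot all be equal).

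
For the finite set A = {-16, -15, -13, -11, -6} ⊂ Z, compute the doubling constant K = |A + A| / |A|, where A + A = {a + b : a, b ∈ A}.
K = |A + A| / |A| = 13/5

Enumerate A + A = {a + b : a, b ∈ A}. With |A| = 5, there are |A|^2 = 25 ordered sum pairs; collecting distinct values, A + A = {-32, -31, -30, -29, -28, -27, -26, -24, -22, -21, -19, -17, -12}, so |A + A| = 13. Thus K = 13/5. For comparison, the minimum possible |A + A| over all 5-element sets is 2·5 − 1 = 9 (so min K = 9/5), attained only by arithmetic progressions.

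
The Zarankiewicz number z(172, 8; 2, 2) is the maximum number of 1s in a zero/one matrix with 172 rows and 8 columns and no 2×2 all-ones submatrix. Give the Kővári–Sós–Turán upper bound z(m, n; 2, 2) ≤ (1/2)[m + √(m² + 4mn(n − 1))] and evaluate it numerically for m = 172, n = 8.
z(172, 8; 2, 2) ≤ (1/2)[172 + √(172² + 4·172·8·7)] = (1/2)[172 + √68112] = 216.4914

Kővári–Sós–Turán: let r_1, ..., r_172 be the row sums and z = Σ r_i the total number of 1s. Each pair of columns can share at most one row with both entries 1 (else a 2×2 all-ones block appears), so Σ_i C(r_i, 2) ≤ C(8, 2) = 28. By convexity Σ_i C(r_i, 2) ≥ 172·C(z/172, 2) = z(z − 172)/(2·172), giving z² − 172z − 172·8·7 ≤ 0 and hence z ≤ (1/2)[172 + √(29584 + 4·9632)] = (1/2)[172 + √68112] ≈ (1/2)(172 + 260.9828) = 216.4914.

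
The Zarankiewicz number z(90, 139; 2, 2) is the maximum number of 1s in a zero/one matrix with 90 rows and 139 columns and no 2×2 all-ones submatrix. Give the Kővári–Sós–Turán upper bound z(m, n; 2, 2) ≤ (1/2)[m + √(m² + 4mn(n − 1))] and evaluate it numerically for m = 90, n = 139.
z(90, 139; 2, 2) ≤ (1/2)[90 + √(90² + 4·90·139·138)] = (1/2)[90 + √6913620] = 1359.6882

Kővári–Sós–Turán: let r_1, ..., r_90 be the row sums and z = Σ r_i the total number of 1s. Each pair of columns can share at most one row with both entries 1 (else a 2×2 all-ones block appears), so Σ_i C(r_i, 2) ≤ C(139, 2) = 9591. By convexity Σ_i C(r_i, 2) ≥ 90·C(z/90, 2) = z(z − 90)/(2·90), giving z² − 90z − 90·139·138 ≤ 0 and hence z ≤ (1/2)[90 + √(8100 + 4·1726380)] = (1/2)[90 + √6913620] ≈ (1/2)(90 + 2629.3764) = 1359.6882.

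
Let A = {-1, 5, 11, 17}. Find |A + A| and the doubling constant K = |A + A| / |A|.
K = |A + A| / |A| = 7/4

Enumerate A + A = {a + b : a, b ∈ A}. With |A| = 4, there are |A|^2 = 16 ordered sum pairs; collecting distinct values, A + A = {-2, 4, 10, 16, 22, 28, 34}, so |A + A| = 7. Thus K = 7/4. Here |A + A| = 2|A| − 1 = 7, the minimum possible — so K = 7/4 is minimal, which holds iff A is an arithmetic progression.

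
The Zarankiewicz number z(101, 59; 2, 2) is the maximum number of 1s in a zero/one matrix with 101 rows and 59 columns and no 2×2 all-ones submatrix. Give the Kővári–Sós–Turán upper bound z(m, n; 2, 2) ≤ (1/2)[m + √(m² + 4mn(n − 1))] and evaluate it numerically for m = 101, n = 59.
z(101, 59; 2, 2) ≤ (1/2)[101 + √(101² + 4·101·59·58)] = (1/2)[101 + √1392689] = 640.5612

Kővári–Sós–Turán: let r_1, ..., r_101 be the row sums and z = Σ r_i the total number of 1s. Each pair of columns can share at most one row with both entries 1 (else a 2×2 all-ones block appears), so Σ_i C(r_i, 2) ≤ C(59, 2) = 1711. By convexity Σ_i C(r_i, 2) ≥ 101·C(z/101, 2) = z(z − 101)/(2·101), giving z² − 101z − 101·59·58 ≤ 0 and hence z ≤ (1/2)[101 + √(10201 + 4·345622)] = (1/2)[101 + √1392689] ≈ (1/2)(101 + 1180.1225) = 640.5612.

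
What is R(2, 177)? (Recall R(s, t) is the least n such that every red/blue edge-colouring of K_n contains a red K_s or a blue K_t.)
R(2, 177) = 177

R(2, k) = k for all k ≥ 2: in a 2-colouring of K_k, either some edge is red (a red K_2) or all edges are blue (a blue K_k). And K_{176} coloured all-blue has no blue K_177, so R(2, 177) > 176. Hence R(2, 177) = 177.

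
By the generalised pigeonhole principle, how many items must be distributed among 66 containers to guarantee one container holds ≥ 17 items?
n = (17 − 1)·66 + 1 = 1057

By the generalised pigeonhole principle, to guarantee some box contains ≥ r objects we need more than (r − 1) · k objects total. Threshold: n = (r − 1) · k + 1. With r = 17 and k = 66: n = 16 · 66 + 1 = 1056 + 1 = 1057. For n = 1056 = 16 · 66, we can put exactly 16 objects in every box, avoiding 17 in any single one — so 1057 is tight.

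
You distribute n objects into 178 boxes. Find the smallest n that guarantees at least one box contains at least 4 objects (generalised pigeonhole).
n = (4 − 1)·178 + 1 = 535

By the generalised pigeonhole principle, to guarantee some box contains ≥ r objects we need more than (r − 1) · k objects total. Threshold: n = (r − 1) · k + 1. With r = 4 and k = 178: n = 3 · 178 + 1 = 534 + 1 = 535. For n = 534 = 3 · 178, we can put exactly 3 objects in every box, avoiding 4 in any single one — so 535 is tight.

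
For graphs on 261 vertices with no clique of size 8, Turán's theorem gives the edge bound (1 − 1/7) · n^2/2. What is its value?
Turán density bound = (6/7) · 261^2/2 = 204363/7 ≈ 29194.7143

Turán's theorem: ex(n, K_{r+1}) is achieved by the complete r-partite Turán graph T(n, r) with parts as balanced as possible, and is at most (1 − 1/r) · n^2/2. For r = 7, n = 261: the density bound is (6/7) · 68121/2 = 204363/7 ≈ 29194.7143. The integer-valued extremum is e(T(261, 7)) = 29194, which is strictly less than the density bound 204363/7 since 7 ∤ 261 (the parts of T(261, 7) cannot all be equal).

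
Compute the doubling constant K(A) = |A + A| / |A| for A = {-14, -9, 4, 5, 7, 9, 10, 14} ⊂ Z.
K = |A + A| / |A| = 29/8

Enumerate A + A = {a + b : a, b ∈ A}. With |A| = 8, there are |A|^2 = 64 ordered sum pairs; collecting distinct values, A + A = {-28, -23, -18, -10, -9, -7, -5, -4, -2, 0, 1, 5, 8, 9, 10, 11, 12, 13, 14, 15, 16, 17, 18, 19, 20, 21, 23, 24, 28}, so |A + A| = 29. Thus K = 29/8. For comparison, the minimum possible |A + A| over all 8-element sets is 2·8 − 1 = 15 (so min K = 15/8), attained only by arithmetic progressions.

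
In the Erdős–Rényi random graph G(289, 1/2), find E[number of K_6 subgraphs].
E[# K_6] = C(289, 6) · (1/2)^C(6, 2) = 768013694448 / 2^15 = 48000855903/2048 ≈ 23437917.921387

For each 6-subset S of vertices (there are C(289, 6) = 768013694448 such S), let X_S = 1 if S induces a K_6 (all C(6, 2) = 15 edges present). Then P(X_S = 1) = (1/2)^15 = 1/32768. By linearity of expectation, E[# K_6] = C(289, 6) · (1/2)^15 = 768013694448 / 32768 = 48000855903/2048 ≈ 23437917.921387.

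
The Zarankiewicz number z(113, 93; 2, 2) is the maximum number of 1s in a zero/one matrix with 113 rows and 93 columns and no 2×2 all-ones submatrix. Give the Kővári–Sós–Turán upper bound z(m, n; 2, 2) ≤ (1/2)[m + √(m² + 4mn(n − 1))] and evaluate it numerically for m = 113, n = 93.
z(113, 93; 2, 2) ≤ (1/2)[113 + √(113² + 4·113·93·92)] = (1/2)[113 + √3880081] = 1041.3961

Kővári–Sós–Turán: let r_1, ..., r_113 be the row sums and z = Σ r_i the total number of 1s. Each pair of columns can share at most one row with both entries 1 (else a 2×2 all-ones block appears), so Σ_i C(r_i, 2) ≤ C(93, 2) = 4278. By convexity Σ_i C(r_i, 2) ≥ 113·C(z/113, 2) = z(z − 113)/(2·113), giving z² − 113z − 113·93·92 ≤ 0 and hence z ≤ (1/2)[113 + √(12769 + 4·966828)] = (1/2)[113 + √3880081] ≈ (1/2)(113 + 1969.7921) = 1041.3961.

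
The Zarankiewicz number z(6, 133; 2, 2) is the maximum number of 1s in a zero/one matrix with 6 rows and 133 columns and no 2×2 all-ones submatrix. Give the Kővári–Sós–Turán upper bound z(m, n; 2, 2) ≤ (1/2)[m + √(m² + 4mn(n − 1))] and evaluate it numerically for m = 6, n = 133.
z(6, 133; 2, 2) ≤ (1/2)[6 + √(6² + 4·6·133·132)] = (1/2)[6 + √421380] = 327.5689

Kővári–Sós–Turán: let r_1, ..., r_6 be the row sums and z = Σ r_i the total number of 1s. Each pair of columns can share at most one row with both entries 1 (else a 2×2 all-ones block appears), so Σ_i C(r_i, 2) ≤ C(133, 2) = 8778. By convexity Σ_i C(r_i, 2) ≥ 6·C(z/6, 2) = z(z − 6)/(2·6), giving z² − 6z − 6·133·132 ≤ 0 and hence z ≤ (1/2)[6 + √(36 + 4·105336)] = (1/2)[6 + √421380] ≈ (1/2)(6 + 649.1379) = 327.5689.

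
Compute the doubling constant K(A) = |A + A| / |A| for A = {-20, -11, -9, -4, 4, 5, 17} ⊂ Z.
K = |A + A| / |A| = 26/7

Enumerate A + A = {a + b : a, b ∈ A}. With |A| = 7, there are |A|^2 = 49 ordered sum pairs; collecting distinct values, A + A = {-40, -31, -29, -24, -22, -20, -18, -16, -15, -13, -8, -7, -6, -5, -4, -3, 0, 1, 6, 8, 9, 10, 13, 21, 22, 34}, so |A + A| = 26. Thus K = 26/7. For comparison, the minimum possible |A + A| over all 7-element sets is 2·7 − 1 = 13 (so min K = 13/7), attained only by arithmetic progressions.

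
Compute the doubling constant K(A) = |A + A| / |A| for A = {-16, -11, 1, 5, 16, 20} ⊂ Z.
K = |A + A| / |A| = 20/6 = 10/3

Enumerate A + A = {a + b : a, b ∈ A}. With |A| = 6, there are |A|^2 = 36 ordered sum pairs; collecting distinct values, A + A = {-32, -27, -22, -15, -11, -10, -6, 0, 2, 4, 5, 6, 9, 10, 17, 21, 25, 32, 36, 40}, so |A + A| = 20. Thus K = 20/6 = 10/3. For comparison, the minimum possible |A + A| over all 6-element sets is 2·6 − 1 = 11 (so min K = 11/6), attained only by arithmetic progressions.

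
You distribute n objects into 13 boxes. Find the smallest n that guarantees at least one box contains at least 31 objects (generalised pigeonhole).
n = (31 − 1)·13 + 1 = 391

By the generalised pigeonhole principle, to guarantee some box contains ≥ r objects we need more than (r − 1) · k objects total. Threshold: n = (r − 1) · k + 1. With r = 31 and k = 13: n = 30 · 13 + 1 = 390 + 1 = 391. For n = 390 = 30 · 13, we can put exactly 30 objects in every box, avoiding 31 in any single one — so 391 is tight.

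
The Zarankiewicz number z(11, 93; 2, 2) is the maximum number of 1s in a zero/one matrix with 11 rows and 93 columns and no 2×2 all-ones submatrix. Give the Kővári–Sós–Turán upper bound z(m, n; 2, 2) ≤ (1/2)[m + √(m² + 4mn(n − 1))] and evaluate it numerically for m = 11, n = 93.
z(11, 93; 2, 2) ≤ (1/2)[11 + √(11² + 4·11·93·92)] = (1/2)[11 + √376585] = 312.3326

Kővári–Sós–Turán: let r_1, ..., r_11 be the row sums and z = Σ r_i the total number of 1s. Each pair of columns can share at most one row with both entries 1 (else a 2×2 all-ones block appears), so Σ_i C(r_i, 2) ≤ C(93, 2) = 4278. By convexity Σ_i C(r_i, 2) ≥ 11·C(z/11, 2) = z(z − 11)/(2·11), giving z² − 11z − 11·93·92 ≤ 0 and hence z ≤ (1/2)[11 + √(121 + 4·94116)] = (1/2)[11 + √376585] ≈ (1/2)(11 + 613.6652) = 312.3326.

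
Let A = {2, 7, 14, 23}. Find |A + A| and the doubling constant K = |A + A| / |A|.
K = |A + A| / |A| = 10/4 = 5/2

Enumerate A + A = {a + b : a, b ∈ A}. With |A| = 4, there are |A|^2 = 16 ordered sum pairs; collecting distinct values, A + A = {4, 9, 14, 16, 21, 25, 28, 30, 37, 46}, so |A + A| = 10. Thus K = 10/4 = 5/2. For comparison, the minimum possible |A + A| over all 4-element sets is 2·4 − 1 = 7 (so min K = 7/4), attained only by arithmetic progressions.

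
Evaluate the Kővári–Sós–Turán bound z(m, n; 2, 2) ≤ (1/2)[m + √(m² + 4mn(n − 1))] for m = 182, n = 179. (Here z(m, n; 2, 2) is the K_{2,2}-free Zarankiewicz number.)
z(182, 179; 2, 2) ≤ (1/2)[182 + √(182² + 4·182·179·178)] = (1/2)[182 + √23228660] = 2500.806

Kővári–Sós–Turán: let r_1, ..., r_182 be the row sums and z = Σ r_i the total number of 1s. Each pair of columns can share at most one row with both entries 1 (else a 2×2 all-ones block appears), so Σ_i C(r_i, 2) ≤ C(179, 2) = 15931. By convexity Σ_i C(r_i, 2) ≥ 182·C(z/182, 2) = z(z − 182)/(2·182), giving z² − 182z − 182·179·178 ≤ 0 and hence z ≤ (1/2)[182 + √(33124 + 4·5798884)] = (1/2)[182 + √23228660] ≈ (1/2)(182 + 4819.612) = 2500.806.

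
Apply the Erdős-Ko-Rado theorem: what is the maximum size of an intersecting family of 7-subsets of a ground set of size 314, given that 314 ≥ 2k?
max |F| = C(313, 6) = 1244508060796

The Erdős-Ko-Rado theorem states: for n ≥ 2k, an intersecting family of k-subsets of an n-element set has size at most C(n − 1, k − 1), with equality for 'star' families {A ⊆ [n] : |A| = k, i ∈ A} (fix an element i). For n = 314, k = 7: C(313, 6) = 1244508060796.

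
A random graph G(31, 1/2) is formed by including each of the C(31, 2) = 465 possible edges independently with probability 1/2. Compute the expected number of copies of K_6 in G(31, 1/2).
E[# K_6] = C(31, 6) · (1/2)^C(6, 2) = 736281 / 2^15 ≈ 22.469513

For each 6-subset S of vertices (there are C(31, 6) = 736281 such S), let X_S = 1 if S induces a K_6 (all C(6, 2) = 15 edges present). Then P(X_S = 1) = (1/2)^15 = 1/32768. By linearity of expectation, E[# K_6] = C(31, 6) · (1/2)^15 = 736281 / 32768 ≈ 22.469513.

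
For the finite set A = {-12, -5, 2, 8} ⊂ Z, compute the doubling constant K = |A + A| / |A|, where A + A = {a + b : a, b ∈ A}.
K = |A + A| / |A| = 9/4

Enumerate A + A = {a + b : a, b ∈ A}. With |A| = 4, there are |A|^2 = 16 ordered sum pairs; collecting distinct values, A + A = {-24, -17, -10, -4, -3, 3, 4, 10, 16}, so |A + A| = 9. Thus K = 9/4. For comparison, the minimum possible |A + A| over all 4-element sets is 2·4 − 1 = 7 (so min K = 7/4), attained only by arithmetic progressions.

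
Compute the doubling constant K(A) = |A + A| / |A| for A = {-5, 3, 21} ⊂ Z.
K = |A + A| / |A| = 6/3 = 2

Enumerate A + A = {a + b : a, b ∈ A}. With |A| = 3, there are |A|^2 = 9 ordered sum pairs; collecting distinct values, A + A = {-10, -2, 6, 16, 24, 42}, so |A + A| = 6. Thus K = 6/3 = 2. For comparison, the minimum possible |A + A| over all 3-element sets is 2·3 − 1 = 5 (so min K = 5/3), attained only by arithmetic progressions.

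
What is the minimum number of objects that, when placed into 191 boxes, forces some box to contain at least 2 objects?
n = (2 − 1)·191 + 1 = 192

By the generalised pigeonhole principle, to guarantee some box contains ≥ r objects we need more than (r − 1) · k objects total. Threshold: n = (r − 1) · k + 1. With r = 2 and k = 191: n = 1 · 191 + 1 = 191 + 1 = 192. For n = 191 = 1 · 191, we can put exactly 1 objects in every box, avoiding 2 in any single one — so 192 is tight.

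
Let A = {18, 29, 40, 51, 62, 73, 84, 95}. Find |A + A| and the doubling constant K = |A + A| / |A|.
K = |A + A| / |A| = 15/8

Enumerate A + A = {a + b : a, b ∈ A}. With |A| = 8, there are |A|^2 = 64 ordered sum pairs; collecting distinct values, A + A = {36, 47, 58, 69, 80, 91, 102, 113, 124, 135, 146, 157, 168, 179, 190}, so |A + A| = 15. Thus K = 15/8. Here |A + A| = 2|A| − 1 = 15, the minimum possible — so K = 15/8 is minimal, which holds iff A is an arithmetic progression.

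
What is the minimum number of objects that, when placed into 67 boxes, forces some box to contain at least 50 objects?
n = (50 − 1)·67 + 1 = 3284

By the generalised pigeonhole principle, to guarantee some box contains ≥ r objects we need more than (r − 1) · k objects total. Threshold: n = (r − 1) · k + 1. With r = 50 and k = 67: n = 49 · 67 + 1 = 3283 + 1 = 3284. For n = 3283 = 49 · 67, we can put exactly 49 objects in every box, avoiding 50 in any single one — so 3284 is tight.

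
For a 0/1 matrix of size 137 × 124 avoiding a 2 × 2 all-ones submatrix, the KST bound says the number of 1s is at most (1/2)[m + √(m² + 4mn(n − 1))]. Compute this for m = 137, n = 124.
z(137, 124; 2, 2) ≤ (1/2)[137 + √(137² + 4·137·124·123)] = (1/2)[137 + √8376865] = 1515.6407

Kővári–Sós–Turán: let r_1, ..., r_137 be the row sums and z = Σ r_i the total number of 1s. Each pair of columns can share at most one row with both entries 1 (else a 2×2 all-ones block appears), so Σ_i C(r_i, 2) ≤ C(124, 2) = 7626. By convexity Σ_i C(r_i, 2) ≥ 137·C(z/137, 2) = z(z − 137)/(2·137), giving z² − 137z − 137·124·123 ≤ 0 and hence z ≤ (1/2)[137 + √(18769 + 4·2089524)] = (1/2)[137 + √8376865] ≈ (1/2)(137 + 2894.2814) = 1515.6407.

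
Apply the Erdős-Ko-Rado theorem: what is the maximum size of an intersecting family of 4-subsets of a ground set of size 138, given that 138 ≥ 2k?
max |F| = C(137, 3) = 419220

The Erdős-Ko-Rado theorem states: for n ≥ 2k, an intersecting family of k-subsets of an n-element set has size at most C(n − 1, k − 1), with equality for 'star' families {A ⊆ [n] : |A| = k, i ∈ A} (fix an element i). For n = 138, k = 4: C(137, 3) = 419220.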